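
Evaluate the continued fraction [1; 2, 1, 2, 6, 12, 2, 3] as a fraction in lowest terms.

6167/4493

Using pₖ = aₖpₖ₋₁ + pₖ₋₂ and qₖ = aₖqₖ₋₁ + qₖ₋₂:
  k=0: a=1, p=1, q=1
  k=1: a=2, p=3, q=2
  k=2: a=1, p=4, q=3
  k=3: a=2, p=11, q=8
  k=4: a=6, p=70, q=51
  k=5: a=12, p=851, q=620
  k=6: a=2, p=1772, q=1291
  k=7: a=3, p=6167, q=4493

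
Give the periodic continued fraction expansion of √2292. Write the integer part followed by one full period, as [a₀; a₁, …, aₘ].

[47; 1, 6, 1, 94]

a₀ = ⌊√2292⌋ = 47.
With m₀=0, d₀=1 and mₖ₊₁ = dₖaₖ − mₖ, dₖ₊₁ = (n − mₖ₊₁²)/dₖ, aₖ₊₁ = ⌊(a₀+mₖ₊₁)/dₖ₊₁⌋:
  k=1: m=47, d=83, a=1
  k=2: m=36, d=12, a=6
  k=3: m=36, d=83, a=1
  k=4: m=47, d=1, a=94
d=1 and a=2a₀=94 at k=4, so the next step gives (m, d) = (47, 83) again — its k=1 value — and the period has length 4.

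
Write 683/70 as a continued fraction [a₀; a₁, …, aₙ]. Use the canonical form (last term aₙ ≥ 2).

[9; 1, 3, 8, 2]

683 = 9×70 + 53
70 = 1×53 + 17
53 = 3×17 + 2
17 = 8×2 + 1
2 = 2×1 + 0  (stop)
So 683/70 = [9; 1, 3, 8, 2].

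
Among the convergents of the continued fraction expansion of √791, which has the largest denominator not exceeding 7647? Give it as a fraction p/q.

101249/3600

√791 = [28; 8, 56, …] (period length 2).
Convergents:
  p_0/q_0 = 28/1
  p_1/q_1 = 225/8
  p_2/q_2 = 12628/449
  p_3/q_3 = 101249/3600
  p_4/q_4 = 5682572/202049
q_3 = 3600 ≤ 7647 < 202049 = q_4, so the answer is 101249/3600.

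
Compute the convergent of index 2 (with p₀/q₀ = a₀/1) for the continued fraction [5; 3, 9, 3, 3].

149/28

Using pₖ = aₖpₖ₋₁ + pₖ₋₂, qₖ = aₖqₖ₋₁ + qₖ₋₂ (with p₋₁=1, p₋₂=0, q₋₁=0, q₋₂=1):
  k=0: a=5, p=5, q=1
  k=1: a=3, p=16, q=3
  k=2: a=9, p=149, q=28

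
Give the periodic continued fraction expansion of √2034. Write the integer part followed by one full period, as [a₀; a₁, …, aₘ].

a₀ = ⌊√2034⌋ = 45.
With m₀=0, d₀=1 and mₖ₊₁ = dₖaₖ − mₖ, dₖ₊₁ = (n − mₖ₊₁²)/dₖ, aₖ₊₁ = ⌊(a₀+mₖ₊₁)/dₖ₊₁⌋:
  k=1: m=45, d=9, a=10
  k=2: m=45, d=1, a=90
d=1 and a=2a₀=90 at k=2, so the next step gives (m, d) = (45, 9) again — its k=1 value — and the period has length 2.

[45; 10, 90]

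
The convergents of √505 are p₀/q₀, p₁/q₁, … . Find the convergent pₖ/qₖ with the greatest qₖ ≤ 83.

809/36

√505 = [22; 2, 8, 2, 44, …] (period length 4).
Convergents:
  p_0/q_0 = 22/1
  p_1/q_1 = 45/2
  p_2/q_2 = 382/17
  p_3/q_3 = 809/36
  p_4/q_4 = 35978/1601
q_3 = 36 ≤ 83 < 1601 = q_4, so the answer is 809/36.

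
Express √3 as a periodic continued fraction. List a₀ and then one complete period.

a₀ = ⌊√3⌋ = 1.
With m₀=0, d₀=1 and mₖ₊₁ = dₖaₖ − mₖ, dₖ₊₁ = (n − mₖ₊₁²)/dₖ, aₖ₊₁ = ⌊(a₀+mₖ₊₁)/dₖ₊₁⌋:
  k=1: m=1, d=2, a=1
  k=2: m=1, d=1, a=2
d=1 and a=2a₀=2 at k=2, so the next step gives (m, d) = (1, 2) again — its k=1 value — and the period has length 2.

[1; 1, 2]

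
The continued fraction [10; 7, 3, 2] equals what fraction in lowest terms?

Fold from the inside: start with 2/1.
  3 + 1/2 = 7/2
  7 + 2/7 = 51/7
  10 + 7/51 = 517/51

517/51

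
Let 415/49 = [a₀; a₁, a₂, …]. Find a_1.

415 = 8·49 + 23   →  a_0 = 8
49 = 2·23 + 3   →  a_1 = 2

2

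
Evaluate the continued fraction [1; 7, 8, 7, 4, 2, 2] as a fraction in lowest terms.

Fold from the inside: start with 2/1.
  2 + 1/2 = 5/2
  4 + 2/5 = 22/5
  7 + 5/22 = 159/22
  8 + 22/159 = 1294/159
  7 + 159/1294 = 9217/1294
  1 + 1294/9217 = 10511/9217

10511/9217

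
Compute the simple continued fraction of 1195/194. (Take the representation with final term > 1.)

[6; 6, 3, 1, 7]

1195 = 6·194 + 31
194 = 6·31 + 8
31 = 3·8 + 7
8 = 1·7 + 1
7 = 7·1 + 0  (stop)
So 1195/194 = [6; 6, 3, 1, 7].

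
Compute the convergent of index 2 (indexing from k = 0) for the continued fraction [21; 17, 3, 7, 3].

Using pₖ = aₖpₖ₋₁ + pₖ₋₂, qₖ = aₖqₖ₋₁ + qₖ₋₂ (with p₋₁=1, p₋₂=0, q₋₁=0, q₋₂=1):
  k=0: a=21, p=21, q=1
  k=1: a=17, p=358, q=17
  k=2: a=3, p=1095, q=52

1095/52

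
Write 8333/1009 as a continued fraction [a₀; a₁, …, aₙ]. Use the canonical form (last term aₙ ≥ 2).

8333 = 8×1009 + 261
1009 = 3×261 + 226
261 = 1×226 + 35
226 = 6×35 + 16
35 = 2×16 + 3
16 = 5×3 + 1
3 = 3×1 + 0  (stop)
So 8333/1009 = [8; 3, 1, 6, 2, 5, 3].

[8; 3, 1, 6, 2, 5, 3]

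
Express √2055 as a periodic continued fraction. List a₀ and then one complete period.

[45; 3, 90]

a₀ = ⌊√2055⌋ = 45.
With m₀=0, d₀=1 and mₖ₊₁ = dₖaₖ − mₖ, dₖ₊₁ = (n − mₖ₊₁²)/dₖ, aₖ₊₁ = ⌊(a₀+mₖ₊₁)/dₖ₊₁⌋:
  k=1: m=45, d=30, a=3
  k=2: m=45, d=1, a=90
d=1 and a=2a₀=90 at k=2, so the next step gives (m, d) = (45, 30) again — its k=1 value — and the period has length 2.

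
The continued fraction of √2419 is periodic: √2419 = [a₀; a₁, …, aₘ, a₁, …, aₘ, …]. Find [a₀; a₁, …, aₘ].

[49; 5, 2, 5, 98]

a₀ = ⌊√2419⌋ = 49.
With m₀=0, d₀=1 and mₖ₊₁ = dₖaₖ − mₖ, dₖ₊₁ = (n − mₖ₊₁²)/dₖ, aₖ₊₁ = ⌊(a₀+mₖ₊₁)/dₖ₊₁⌋:
  k=1: m=49, d=18, a=5
  k=2: m=41, d=41, a=2
  k=3: m=41, d=18, a=5
  k=4: m=49, d=1, a=98
d=1 and a=2a₀=98 at k=4, so the next step gives (m, d) = (49, 18) again — its k=1 value — and the period has length 4.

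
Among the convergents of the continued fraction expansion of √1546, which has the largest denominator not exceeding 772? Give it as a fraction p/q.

√1546 = [39; 3, 7, 1, 1, 7, 3, 78, …] (period length 7).
Convergents:
  p_0/q_0 = 39/1
  p_1/q_1 = 118/3
  p_2/q_2 = 865/22
  p_3/q_3 = 983/25
  p_4/q_4 = 1848/47
  p_5/q_5 = 13919/354
  p_6/q_6 = 43605/1109
q_5 = 354 ≤ 772 < 1109 = q_6, so the answer is 13919/354.

13919/354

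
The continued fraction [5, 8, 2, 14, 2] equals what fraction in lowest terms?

2605/509

Fold from the inside: start with 2/1.
  14 + 1/2 = 29/2
  2 + 2/29 = 60/29
  8 + 29/60 = 509/60
  5 + 60/509 = 2605/509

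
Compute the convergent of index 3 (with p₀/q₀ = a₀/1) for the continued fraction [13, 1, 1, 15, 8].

Using pₖ = aₖpₖ₋₁ + pₖ₋₂, qₖ = aₖqₖ₋₁ + qₖ₋₂ (with p₋₁=1, p₋₂=0, q₋₁=0, q₋₂=1):
  k=0: a=13, p=13, q=1
  k=1: a=1, p=14, q=1
  k=2: a=1, p=27, q=2
  k=3: a=15, p=419, q=31

419/31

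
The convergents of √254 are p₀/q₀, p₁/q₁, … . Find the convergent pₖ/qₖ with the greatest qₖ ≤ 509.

7889/495

√254 = [15; 1, 14, 1, 30, …] (period length 4).
Convergents:
  p_0/q_0 = 15/1
  p_1/q_1 = 16/1
  p_2/q_2 = 239/15
  p_3/q_3 = 255/16
  p_4/q_4 = 7889/495
  p_5/q_5 = 8144/511
q_4 = 495 ≤ 509 < 511 = q_5, so the answer is 7889/495.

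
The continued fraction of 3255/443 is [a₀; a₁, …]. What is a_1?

3255 = 7·443 + 154   →  a_0 = 7
443 = 2·154 + 135   →  a_1 = 2

2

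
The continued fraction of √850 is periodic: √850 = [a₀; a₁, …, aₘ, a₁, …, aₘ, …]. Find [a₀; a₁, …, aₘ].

[29; 6, 2, 6, 58]

a₀ = ⌊√850⌋ = 29.
With m₀=0, d₀=1 and mₖ₊₁ = dₖaₖ − mₖ, dₖ₊₁ = (n − mₖ₊₁²)/dₖ, aₖ₊₁ = ⌊(a₀+mₖ₊₁)/dₖ₊₁⌋:
  k=1: m=29, d=9, a=6
  k=2: m=25, d=25, a=2
  k=3: m=25, d=9, a=6
  k=4: m=29, d=1, a=58
d=1 and a=2a₀=58 at k=4, so the next step gives (m, d) = (29, 9) again — its k=1 value — and the period has length 4.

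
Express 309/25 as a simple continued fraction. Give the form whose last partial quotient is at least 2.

309 = 12·25 + 9
25 = 2·9 + 7
9 = 1·7 + 2
7 = 3·2 + 1
2 = 2·1 + 0  (stop)
So 309/25 = [12; 2, 1, 3, 2].

[12; 2, 1, 3, 2]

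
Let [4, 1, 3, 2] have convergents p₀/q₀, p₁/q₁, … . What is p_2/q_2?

Using pₖ = aₖpₖ₋₁ + pₖ₋₂, qₖ = aₖqₖ₋₁ + qₖ₋₂ (with p₋₁=1, p₋₂=0, q₋₁=0, q₋₂=1):
  k=0: a=4, p=4, q=1
  k=1: a=1, p=5, q=1
  k=2: a=3, p=19, q=4

19/4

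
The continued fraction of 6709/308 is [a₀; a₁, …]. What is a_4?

6709 = 21·308 + 241   →  a_0 = 21
308 = 1·241 + 67   →  a_1 = 1
241 = 3·67 + 40   →  a_2 = 3
67 = 1·40 + 27   →  a_3 = 1
40 = 1·27 + 13   →  a_4 = 1

1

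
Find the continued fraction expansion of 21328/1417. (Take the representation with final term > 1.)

21328 = 15*1417 + 73
1417 = 19*73 + 30
73 = 2*30 + 13
30 = 2*13 + 4
13 = 3*4 + 1
4 = 4*1 + 0  (stop)
So 21328/1417 = [15; 19, 2, 2, 3, 4].

[15; 19, 2, 2, 3, 4]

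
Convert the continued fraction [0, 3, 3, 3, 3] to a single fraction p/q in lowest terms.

33/109

Fold from the inside: start with 3/1.
  3 + 1/3 = 10/3
  3 + 3/10 = 33/10
  3 + 10/33 = 109/33
  0 + 33/109 = 33/109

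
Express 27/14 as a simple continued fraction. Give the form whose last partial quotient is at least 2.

[1; 1, 13]

27 = 1×14 + 13
14 = 1×13 + 1
13 = 13×1 + 0  (stop)
So 27/14 = [1; 1, 13].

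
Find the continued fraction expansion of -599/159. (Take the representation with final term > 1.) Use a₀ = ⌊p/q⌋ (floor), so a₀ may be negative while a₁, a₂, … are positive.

[-4; 4, 3, 2, 1, 3]

-599 = -4·159 + 37
159 = 4·37 + 11
37 = 3·11 + 4
11 = 2·4 + 3
4 = 1·3 + 1
3 = 3·1 + 0  (stop)
So -599/159 = [-4; 4, 3, 2, 1, 3].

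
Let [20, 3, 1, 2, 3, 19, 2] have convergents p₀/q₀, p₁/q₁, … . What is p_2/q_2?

Using pₖ = aₖpₖ₋₁ + pₖ₋₂, qₖ = aₖqₖ₋₁ + qₖ₋₂ (with p₋₁=1, p₋₂=0, q₋₁=0, q₋₂=1):
  k=0: a=20, p=20, q=1
  k=1: a=3, p=61, q=3
  k=2: a=1, p=81, q=4

81/4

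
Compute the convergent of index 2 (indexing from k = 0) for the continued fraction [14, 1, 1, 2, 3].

Using pₖ = aₖpₖ₋₁ + pₖ₋₂, qₖ = aₖqₖ₋₁ + qₖ₋₂ (with p₋₁=1, p₋₂=0, q₋₁=0, q₋₂=1):
  k=0: a=14, p=14, q=1
  k=1: a=1, p=15, q=1
  k=2: a=1, p=29, q=2

29/2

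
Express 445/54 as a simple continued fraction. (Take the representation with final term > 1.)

445 = 8×54 + 13
54 = 4×13 + 2
13 = 6×2 + 1
2 = 2×1 + 0  (stop)
So 445/54 = [8; 4, 6, 2].

[8; 4, 6, 2]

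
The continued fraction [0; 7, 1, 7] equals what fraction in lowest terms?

8/63

Fold from the inside: start with 7/1.
  1 + 1/7 = 8/7
  7 + 7/8 = 63/8
  0 + 8/63 = 8/63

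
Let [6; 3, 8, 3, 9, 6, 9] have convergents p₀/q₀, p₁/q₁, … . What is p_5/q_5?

Using pₖ = aₖpₖ₋₁ + pₖ₋₂, qₖ = aₖqₖ₋₁ + qₖ₋₂ (with p₋₁=1, p₋₂=0, q₋₁=0, q₋₂=1):
  k=0: a=6, p=6, q=1
  k=1: a=3, p=19, q=3
  k=2: a=8, p=158, q=25
  k=3: a=3, p=493, q=78
  k=4: a=9, p=4595, q=727
  k=5: a=6, p=28063, q=4440

28063/4440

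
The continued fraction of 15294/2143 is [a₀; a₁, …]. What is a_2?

15294 = 7·2143 + 293   →  a_0 = 7
2143 = 7·293 + 92   →  a_1 = 7
293 = 3·92 + 17   →  a_2 = 3

3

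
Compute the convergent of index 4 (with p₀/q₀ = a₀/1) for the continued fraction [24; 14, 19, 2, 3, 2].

Using pₖ = aₖpₖ₋₁ + pₖ₋₂, qₖ = aₖqₖ₋₁ + qₖ₋₂ (with p₋₁=1, p₋₂=0, q₋₁=0, q₋₂=1):
  k=0: a=24, p=24, q=1
  k=1: a=14, p=337, q=14
  k=2: a=19, p=6427, q=267
  k=3: a=2, p=13191, q=548
  k=4: a=3, p=46000, q=1911

46000/1911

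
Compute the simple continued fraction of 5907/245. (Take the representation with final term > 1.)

5907 = 24×245 + 27
245 = 9×27 + 2
27 = 13×2 + 1
2 = 2×1 + 0  (stop)
So 5907/245 = [24; 9, 13, 2].

[24; 9, 13, 2]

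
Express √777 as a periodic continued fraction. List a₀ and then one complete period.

[27; 1, 6, 1, 54]

a₀ = ⌊√777⌋ = 27.
With m₀=0, d₀=1 and mₖ₊₁ = dₖaₖ − mₖ, dₖ₊₁ = (n − mₖ₊₁²)/dₖ, aₖ₊₁ = ⌊(a₀+mₖ₊₁)/dₖ₊₁⌋:
  k=1: m=27, d=48, a=1
  k=2: m=21, d=7, a=6
  k=3: m=21, d=48, a=1
  k=4: m=27, d=1, a=54
d=1 and a=2a₀=54 at k=4, so the next step gives (m, d) = (27, 48) again — its k=1 value — and the period has length 4.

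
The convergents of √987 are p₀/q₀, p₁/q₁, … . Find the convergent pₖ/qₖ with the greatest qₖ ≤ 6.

√987 = [31; 2, 2, 2, 62, …] (period length 4).
Convergents:
  p_0/q_0 = 31/1
  p_1/q_1 = 63/2
  p_2/q_2 = 157/5
  p_3/q_3 = 377/12
q_2 = 5 ≤ 6 < 12 = q_3, so the answer is 157/5.

157/5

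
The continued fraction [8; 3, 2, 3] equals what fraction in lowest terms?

Fold from the inside: start with 3/1.
  2 + 1/3 = 7/3
  3 + 3/7 = 24/7
  8 + 7/24 = 199/24

199/24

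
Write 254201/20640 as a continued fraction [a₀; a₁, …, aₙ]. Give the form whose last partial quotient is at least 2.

254201 = 12·20640 + 6521
20640 = 3·6521 + 1077
6521 = 6·1077 + 59
1077 = 18·59 + 15
59 = 3·15 + 14
15 = 1·14 + 1
14 = 14·1 + 0  (stop)
So 254201/20640 = [12; 3, 6, 18, 3, 1, 14].

[12; 3, 6, 18, 3, 1, 14]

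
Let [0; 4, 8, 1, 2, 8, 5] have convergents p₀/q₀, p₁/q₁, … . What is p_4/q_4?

Using pₖ = aₖpₖ₋₁ + pₖ₋₂, qₖ = aₖqₖ₋₁ + qₖ₋₂ (with p₋₁=1, p₋₂=0, q₋₁=0, q₋₂=1):
  k=0: a=0, p=0, q=1
  k=1: a=4, p=1, q=4
  k=2: a=8, p=8, q=33
  k=3: a=1, p=9, q=37
  k=4: a=2, p=26, q=107

26/107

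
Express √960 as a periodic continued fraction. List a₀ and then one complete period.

a₀ = ⌊√960⌋ = 30.
With m₀=0, d₀=1 and mₖ₊₁ = dₖaₖ − mₖ, dₖ₊₁ = (n − mₖ₊₁²)/dₖ, aₖ₊₁ = ⌊(a₀+mₖ₊₁)/dₖ₊₁⌋:
  k=1: m=30, d=60, a=1
  k=2: m=30, d=1, a=60
d=1 and a=2a₀=60 at k=2, so the next step gives (m, d) = (30, 60) again — its k=1 value — and the period has length 2.

[30; 1, 60]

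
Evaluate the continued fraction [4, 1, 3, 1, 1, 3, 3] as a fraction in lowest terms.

502/105

Fold from the inside: start with 3/1.
  3 + 1/3 = 10/3
  1 + 3/10 = 13/10
  1 + 10/13 = 23/13
  3 + 13/23 = 82/23
  1 + 23/82 = 105/82
  4 + 82/105 = 502/105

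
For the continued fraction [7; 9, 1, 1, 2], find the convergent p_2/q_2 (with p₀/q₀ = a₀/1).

71/10

Using pₖ = aₖpₖ₋₁ + pₖ₋₂, qₖ = aₖqₖ₋₁ + qₖ₋₂ (with p₋₁=1, p₋₂=0, q₋₁=0, q₋₂=1):
  k=0: a=7, p=7, q=1
  k=1: a=9, p=64, q=9
  k=2: a=1, p=71, q=10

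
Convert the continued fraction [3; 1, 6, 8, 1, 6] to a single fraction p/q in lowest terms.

1702/441

Fold from the inside: start with 6/1.
  1 + 1/6 = 7/6
  8 + 6/7 = 62/7
  6 + 7/62 = 379/62
  1 + 62/379 = 441/379
  3 + 379/441 = 1702/441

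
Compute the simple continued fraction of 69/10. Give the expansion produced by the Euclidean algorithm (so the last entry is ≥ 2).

69 = 6×10 + 9
10 = 1×9 + 1
9 = 9×1 + 0  (stop)
So 69/10 = [6; 1, 9].

[6; 1, 9]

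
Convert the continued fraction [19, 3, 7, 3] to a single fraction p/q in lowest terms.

1333/69

Fold from the inside: start with 3/1.
  7 + 1/3 = 22/3
  3 + 3/22 = 69/22
  19 + 22/69 = 1333/69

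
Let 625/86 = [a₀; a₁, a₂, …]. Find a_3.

2

625 = 7·86 + 23   →  a_0 = 7
86 = 3·23 + 17   →  a_1 = 3
23 = 1·17 + 6   →  a_2 = 1
17 = 2·6 + 5   →  a_3 = 2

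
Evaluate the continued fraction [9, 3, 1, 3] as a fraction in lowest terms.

139/15

Fold from the inside: start with 3/1.
  1 + 1/3 = 4/3
  3 + 3/4 = 15/4
  9 + 4/15 = 139/15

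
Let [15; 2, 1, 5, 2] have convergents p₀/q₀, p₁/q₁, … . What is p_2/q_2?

Using pₖ = aₖpₖ₋₁ + pₖ₋₂, qₖ = aₖqₖ₋₁ + qₖ₋₂ (with p₋₁=1, p₋₂=0, q₋₁=0, q₋₂=1):
  k=0: a=15, p=15, q=1
  k=1: a=2, p=31, q=2
  k=2: a=1, p=46, q=3

46/3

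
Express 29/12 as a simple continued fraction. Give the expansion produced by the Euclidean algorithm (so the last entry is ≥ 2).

[2; 2, 2, 2]

29 = 2·12 + 5
12 = 2·5 + 2
5 = 2·2 + 1
2 = 2·1 + 0  (stop)
So 29/12 = [2; 2, 2, 2].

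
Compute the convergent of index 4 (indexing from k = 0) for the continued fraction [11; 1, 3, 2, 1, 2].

Using pₖ = aₖpₖ₋₁ + pₖ₋₂, qₖ = aₖqₖ₋₁ + qₖ₋₂ (with p₋₁=1, p₋₂=0, q₋₁=0, q₋₂=1):
  k=0: a=11, p=11, q=1
  k=1: a=1, p=12, q=1
  k=2: a=3, p=47, q=4
  k=3: a=2, p=106, q=9
  k=4: a=1, p=153, q=13

153/13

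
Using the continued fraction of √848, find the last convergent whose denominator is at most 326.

√848 = [29; 8, 3, 3, 3, 8, 58, …] (period length 6).
Convergents:
  p_0/q_0 = 29/1
  p_1/q_1 = 233/8
  p_2/q_2 = 728/25
  p_3/q_3 = 2417/83
  p_4/q_4 = 7979/274
  p_5/q_5 = 66249/2275
q_4 = 274 ≤ 326 < 2275 = q_5, so the answer is 7979/274.

7979/274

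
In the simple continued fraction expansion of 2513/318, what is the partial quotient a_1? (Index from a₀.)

2513 = 7·318 + 287   →  a_0 = 7
318 = 1·287 + 31   →  a_1 = 1

1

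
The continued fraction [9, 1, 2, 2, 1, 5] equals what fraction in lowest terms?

553/57

Fold from the inside: start with 5/1.
  1 + 1/5 = 6/5
  2 + 5/6 = 17/6
  2 + 6/17 = 40/17
  1 + 17/40 = 57/40
  9 + 40/57 = 553/57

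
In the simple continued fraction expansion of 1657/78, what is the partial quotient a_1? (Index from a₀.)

1657 = 21·78 + 19   →  a_0 = 21
78 = 4·19 + 2   →  a_1 = 4

4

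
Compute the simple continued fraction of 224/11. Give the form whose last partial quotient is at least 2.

[20; 2, 1, 3]

224 = 20*11 + 4
11 = 2*4 + 3
4 = 1*3 + 1
3 = 3*1 + 0  (stop)
So 224/11 = [20; 2, 1, 3].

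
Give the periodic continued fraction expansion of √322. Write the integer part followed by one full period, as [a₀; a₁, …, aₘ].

a₀ = ⌊√322⌋ = 17.
With m₀=0, d₀=1 and mₖ₊₁ = dₖaₖ − mₖ, dₖ₊₁ = (n − mₖ₊₁²)/dₖ, aₖ₊₁ = ⌊(a₀+mₖ₊₁)/dₖ₊₁⌋:
  k=1: m=17, d=33, a=1
  k=2: m=16, d=2, a=16
  k=3: m=16, d=33, a=1
  k=4: m=17, d=1, a=34
d=1 and a=2a₀=34 at k=4, so the next step gives (m, d) = (17, 33) again — its k=1 value — and the period has length 4.

[17; 1, 16, 1, 34]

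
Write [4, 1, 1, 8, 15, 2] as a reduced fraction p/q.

Fold from the inside: start with 2/1.
  15 + 1/2 = 31/2
  8 + 2/31 = 250/31
  1 + 31/250 = 281/250
  1 + 250/281 = 531/281
  4 + 281/531 = 2405/531

2405/531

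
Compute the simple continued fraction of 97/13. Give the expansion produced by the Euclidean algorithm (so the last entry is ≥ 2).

[7; 2, 6]

97 = 7*13 + 6
13 = 2*6 + 1
6 = 6*1 + 0  (stop)
So 97/13 = [7; 2, 6].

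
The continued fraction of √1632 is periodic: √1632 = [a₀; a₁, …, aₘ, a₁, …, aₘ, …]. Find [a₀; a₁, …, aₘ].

[40; 2, 1, 1, 19, 1, 1, 2, 80]

a₀ = ⌊√1632⌋ = 40.
With m₀=0, d₀=1 and mₖ₊₁ = dₖaₖ − mₖ, dₖ₊₁ = (n − mₖ₊₁²)/dₖ, aₖ₊₁ = ⌊(a₀+mₖ₊₁)/dₖ₊₁⌋:
  k=1: m=40, d=32, a=2
  k=2: m=24, d=33, a=1
  k=3: m=9, d=47, a=1
  k=4: m=38, d=4, a=19
  k=5: m=38, d=47, a=1
  k=6: m=9, d=33, a=1
  k=7: m=24, d=32, a=2
  k=8: m=40, d=1, a=80
d=1 and a=2a₀=80 at k=8, so the next step gives (m, d) = (40, 32) again — its k=1 value — and the period has length 8.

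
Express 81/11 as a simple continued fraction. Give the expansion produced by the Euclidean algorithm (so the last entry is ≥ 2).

[7; 2, 1, 3]

81 = 7·11 + 4
11 = 2·4 + 3
4 = 1·3 + 1
3 = 3·1 + 0  (stop)
So 81/11 = [7; 2, 1, 3].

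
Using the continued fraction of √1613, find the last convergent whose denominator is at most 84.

√1613 = [40; 6, 6, 80, …] (period length 3).
Convergents:
  p_0/q_0 = 40/1
  p_1/q_1 = 241/6
  p_2/q_2 = 1486/37
  p_3/q_3 = 119121/2966
q_2 = 37 ≤ 84 < 2966 = q_3, so the answer is 1486/37.

1486/37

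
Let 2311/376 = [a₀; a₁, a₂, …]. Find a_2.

1

2311 = 6·376 + 55   →  a_0 = 6
376 = 6·55 + 46   →  a_1 = 6
55 = 1·46 + 9   →  a_2 = 1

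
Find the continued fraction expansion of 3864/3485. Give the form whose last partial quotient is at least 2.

[1; 9, 5, 8, 4, 2]

3864 = 1×3485 + 379
3485 = 9×379 + 74
379 = 5×74 + 9
74 = 8×9 + 2
9 = 4×2 + 1
2 = 2×1 + 0  (stop)
So 3864/3485 = [1; 9, 5, 8, 4, 2].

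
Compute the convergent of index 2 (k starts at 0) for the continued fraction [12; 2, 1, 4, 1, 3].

Using pₖ = aₖpₖ₋₁ + pₖ₋₂, qₖ = aₖqₖ₋₁ + qₖ₋₂ (with p₋₁=1, p₋₂=0, q₋₁=0, q₋₂=1):
  k=0: a=12, p=12, q=1
  k=1: a=2, p=25, q=2
  k=2: a=1, p=37, q=3

37/3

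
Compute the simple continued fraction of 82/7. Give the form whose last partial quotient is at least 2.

[11; 1, 2, 2]

82 = 11×7 + 5
7 = 1×5 + 2
5 = 2×2 + 1
2 = 2×1 + 0  (stop)
So 82/7 = [11; 1, 2, 2].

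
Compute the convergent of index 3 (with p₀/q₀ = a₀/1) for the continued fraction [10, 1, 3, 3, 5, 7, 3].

140/13

Using pₖ = aₖpₖ₋₁ + pₖ₋₂, qₖ = aₖqₖ₋₁ + qₖ₋₂ (with p₋₁=1, p₋₂=0, q₋₁=0, q₋₂=1):
  k=0: a=10, p=10, q=1
  k=1: a=1, p=11, q=1
  k=2: a=3, p=43, q=4
  k=3: a=3, p=140, q=13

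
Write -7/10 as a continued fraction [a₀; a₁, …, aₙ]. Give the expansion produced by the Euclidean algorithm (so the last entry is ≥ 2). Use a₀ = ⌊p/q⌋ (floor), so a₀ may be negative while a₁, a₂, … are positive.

[-1; 3, 3]

-7 = -1·10 + 3
10 = 3·3 + 1
3 = 3·1 + 0  (stop)
So -7/10 = [-1; 3, 3].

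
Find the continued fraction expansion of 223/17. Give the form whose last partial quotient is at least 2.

[13; 8, 2]

223 = 13*17 + 2
17 = 8*2 + 1
2 = 2*1 + 0  (stop)
So 223/17 = [13; 8, 2].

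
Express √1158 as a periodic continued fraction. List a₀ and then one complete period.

[34; 34, 68]

a₀ = ⌊√1158⌋ = 34.
With m₀=0, d₀=1 and mₖ₊₁ = dₖaₖ − mₖ, dₖ₊₁ = (n − mₖ₊₁²)/dₖ, aₖ₊₁ = ⌊(a₀+mₖ₊₁)/dₖ₊₁⌋:
  k=1: m=34, d=2, a=34
  k=2: m=34, d=1, a=68
d=1 and a=2a₀=68 at k=2, so the next step gives (m, d) = (34, 2) again — its k=1 value — and the period has length 2.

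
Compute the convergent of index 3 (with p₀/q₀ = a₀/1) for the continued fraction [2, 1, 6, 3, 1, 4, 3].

63/22

Using pₖ = aₖpₖ₋₁ + pₖ₋₂, qₖ = aₖqₖ₋₁ + qₖ₋₂ (with p₋₁=1, p₋₂=0, q₋₁=0, q₋₂=1):
  k=0: a=2, p=2, q=1
  k=1: a=1, p=3, q=1
  k=2: a=6, p=20, q=7
  k=3: a=3, p=63, q=22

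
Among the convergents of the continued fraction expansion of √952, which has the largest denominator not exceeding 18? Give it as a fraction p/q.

√952 = [30; 1, 5, 1, 6, 1, 5, 1, 60, …] (period length 8).
Convergents:
  p_0/q_0 = 30/1
  p_1/q_1 = 31/1
  p_2/q_2 = 185/6
  p_3/q_3 = 216/7
  p_4/q_4 = 1481/48
q_3 = 7 ≤ 18 < 48 = q_4, so the answer is 216/7.

216/7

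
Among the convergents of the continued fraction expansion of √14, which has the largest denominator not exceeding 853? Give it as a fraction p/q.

√14 = [3; 1, 2, 1, 6, …] (period length 4).
Convergents:
  p_0/q_0 = 3/1
  p_1/q_1 = 4/1
  p_2/q_2 = 11/3
  p_3/q_3 = 15/4
  p_4/q_4 = 101/27
  p_5/q_5 = 116/31
  p_6/q_6 = 333/89
  p_7/q_7 = 449/120
  p_8/q_8 = 3027/809
  p_9/q_9 = 3476/929
q_8 = 809 ≤ 853 < 929 = q_9, so the answer is 3027/809.

3027/809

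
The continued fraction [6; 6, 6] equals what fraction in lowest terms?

Using pₖ = aₖpₖ₋₁ + pₖ₋₂ and qₖ = aₖqₖ₋₁ + qₖ₋₂:
  k=0: a=6, p=6, q=1
  k=1: a=6, p=37, q=6
  k=2: a=6, p=228, q=37

228/37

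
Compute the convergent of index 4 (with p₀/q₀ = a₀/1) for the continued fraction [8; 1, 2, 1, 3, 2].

Using pₖ = aₖpₖ₋₁ + pₖ₋₂, qₖ = aₖqₖ₋₁ + qₖ₋₂ (with p₋₁=1, p₋₂=0, q₋₁=0, q₋₂=1):
  k=0: a=8, p=8, q=1
  k=1: a=1, p=9, q=1
  k=2: a=2, p=26, q=3
  k=3: a=1, p=35, q=4
  k=4: a=3, p=131, q=15

131/15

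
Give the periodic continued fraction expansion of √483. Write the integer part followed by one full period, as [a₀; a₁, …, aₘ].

a₀ = ⌊√483⌋ = 21.
With m₀=0, d₀=1 and mₖ₊₁ = dₖaₖ − mₖ, dₖ₊₁ = (n − mₖ₊₁²)/dₖ, aₖ₊₁ = ⌊(a₀+mₖ₊₁)/dₖ₊₁⌋:
  k=1: m=21, d=42, a=1
  k=2: m=21, d=1, a=42
d=1 and a=2a₀=42 at k=2, so the next step gives (m, d) = (21, 42) again — its k=1 value — and the period has length 2.

[21; 1, 42]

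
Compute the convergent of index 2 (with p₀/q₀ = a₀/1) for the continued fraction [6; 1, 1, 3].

Using pₖ = aₖpₖ₋₁ + pₖ₋₂, qₖ = aₖqₖ₋₁ + qₖ₋₂ (with p₋₁=1, p₋₂=0, q₋₁=0, q₋₂=1):
  k=0: a=6, p=6, q=1
  k=1: a=1, p=7, q=1
  k=2: a=1, p=13, q=2

13/2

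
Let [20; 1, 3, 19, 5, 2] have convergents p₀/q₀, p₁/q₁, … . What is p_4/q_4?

Using pₖ = aₖpₖ₋₁ + pₖ₋₂, qₖ = aₖqₖ₋₁ + qₖ₋₂ (with p₋₁=1, p₋₂=0, q₋₁=0, q₋₂=1):
  k=0: a=20, p=20, q=1
  k=1: a=1, p=21, q=1
  k=2: a=3, p=83, q=4
  k=3: a=19, p=1598, q=77
  k=4: a=5, p=8073, q=389

8073/389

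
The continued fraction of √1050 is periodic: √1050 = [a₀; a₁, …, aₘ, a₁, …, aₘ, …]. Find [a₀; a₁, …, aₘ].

a₀ = ⌊√1050⌋ = 32.
With m₀=0, d₀=1 and mₖ₊₁ = dₖaₖ − mₖ, dₖ₊₁ = (n − mₖ₊₁²)/dₖ, aₖ₊₁ = ⌊(a₀+mₖ₊₁)/dₖ₊₁⌋:
  k=1: m=32, d=26, a=2
  k=2: m=20, d=25, a=2
  k=3: m=30, d=6, a=10
  k=4: m=30, d=25, a=2
  k=5: m=20, d=26, a=2
  k=6: m=32, d=1, a=64
d=1 and a=2a₀=64 at k=6, so the next step gives (m, d) = (32, 26) again — its k=1 value — and the period has length 6.

[32; 2, 2, 10, 2, 2, 64]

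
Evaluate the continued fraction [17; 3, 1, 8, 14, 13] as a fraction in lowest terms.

111429/6457

Using pₖ = aₖpₖ₋₁ + pₖ₋₂ and qₖ = aₖqₖ₋₁ + qₖ₋₂:
  k=0: a=17, p=17, q=1
  k=1: a=3, p=52, q=3
  k=2: a=1, p=69, q=4
  k=3: a=8, p=604, q=35
  k=4: a=14, p=8525, q=494
  k=5: a=13, p=111429, q=6457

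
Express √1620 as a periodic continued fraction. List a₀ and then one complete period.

a₀ = ⌊√1620⌋ = 40.

[40; 4, 80]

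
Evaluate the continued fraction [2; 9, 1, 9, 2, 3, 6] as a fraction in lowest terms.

Using pₖ = aₖpₖ₋₁ + pₖ₋₂ and qₖ = aₖqₖ₋₁ + qₖ₋₂:
  k=0: a=2, p=2, q=1
  k=1: a=9, p=19, q=9
  k=2: a=1, p=21, q=10
  k=3: a=9, p=208, q=99
  k=4: a=2, p=437, q=208
  k=5: a=3, p=1519, q=723
  k=6: a=6, p=9551, q=4546

9551/4546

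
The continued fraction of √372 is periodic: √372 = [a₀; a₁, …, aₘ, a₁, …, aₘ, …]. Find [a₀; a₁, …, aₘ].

[19; 3, 2, 12, 2, 3, 38]

a₀ = ⌊√372⌋ = 19.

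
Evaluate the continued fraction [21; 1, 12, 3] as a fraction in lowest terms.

Fold from the inside: start with 3/1.
  12 + 1/3 = 37/3
  1 + 3/37 = 40/37
  21 + 37/40 = 877/40

877/40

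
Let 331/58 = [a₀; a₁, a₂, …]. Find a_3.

331 = 5·58 + 41   →  a_0 = 5
58 = 1·41 + 17   →  a_1 = 1
41 = 2·17 + 7   →  a_2 = 2
17 = 2·7 + 3   →  a_3 = 2

2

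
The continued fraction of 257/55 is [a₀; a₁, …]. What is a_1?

1

257 = 4·55 + 37   →  a_0 = 4
55 = 1·37 + 18   →  a_1 = 1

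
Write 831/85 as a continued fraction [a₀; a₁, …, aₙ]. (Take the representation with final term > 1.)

831 = 9*85 + 66
85 = 1*66 + 19
66 = 3*19 + 9
19 = 2*9 + 1
9 = 9*1 + 0  (stop)
So 831/85 = [9; 1, 3, 2, 9].

[9; 1, 3, 2, 9]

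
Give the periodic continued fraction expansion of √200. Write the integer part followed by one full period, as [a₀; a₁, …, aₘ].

a₀ = ⌊√200⌋ = 14.
With m₀=0, d₀=1 and mₖ₊₁ = dₖaₖ − mₖ, dₖ₊₁ = (n − mₖ₊₁²)/dₖ, aₖ₊₁ = ⌊(a₀+mₖ₊₁)/dₖ₊₁⌋:
  k=1: m=14, d=4, a=7
  k=2: m=14, d=1, a=28
d=1 and a=2a₀=28 at k=2, so the next step gives (m, d) = (14, 4) again — its k=1 value — and the period has length 2.

[14; 7, 28]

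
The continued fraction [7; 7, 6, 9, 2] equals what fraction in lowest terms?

Using pₖ = aₖpₖ₋₁ + pₖ₋₂ and qₖ = aₖqₖ₋₁ + qₖ₋₂:
  k=0: a=7, p=7, q=1
  k=1: a=7, p=50, q=7
  k=2: a=6, p=307, q=43
  k=3: a=9, p=2813, q=394
  k=4: a=2, p=5933, q=831

5933/831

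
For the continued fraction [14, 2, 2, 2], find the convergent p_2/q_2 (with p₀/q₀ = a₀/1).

Using pₖ = aₖpₖ₋₁ + pₖ₋₂, qₖ = aₖqₖ₋₁ + qₖ₋₂ (with p₋₁=1, p₋₂=0, q₋₁=0, q₋₂=1):
  k=0: a=14, p=14, q=1
  k=1: a=2, p=29, q=2
  k=2: a=2, p=72, q=5

72/5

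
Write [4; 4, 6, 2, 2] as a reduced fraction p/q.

564/133

Using pₖ = aₖpₖ₋₁ + pₖ₋₂ and qₖ = aₖqₖ₋₁ + qₖ₋₂:
  k=0: a=4, p=4, q=1
  k=1: a=4, p=17, q=4
  k=2: a=6, p=106, q=25
  k=3: a=2, p=229, q=54
  k=4: a=2, p=564, q=133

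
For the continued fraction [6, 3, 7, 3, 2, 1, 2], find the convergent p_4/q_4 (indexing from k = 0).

Using pₖ = aₖpₖ₋₁ + pₖ₋₂, qₖ = aₖqₖ₋₁ + qₖ₋₂ (with p₋₁=1, p₋₂=0, q₋₁=0, q₋₂=1):
  k=0: a=6, p=6, q=1
  k=1: a=3, p=19, q=3
  k=2: a=7, p=139, q=22
  k=3: a=3, p=436, q=69
  k=4: a=2, p=1011, q=160

1011/160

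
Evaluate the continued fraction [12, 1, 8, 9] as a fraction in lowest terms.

Fold from the inside: start with 9/1.
  8 + 1/9 = 73/9
  1 + 9/73 = 82/73
  12 + 73/82 = 1057/82

1057/82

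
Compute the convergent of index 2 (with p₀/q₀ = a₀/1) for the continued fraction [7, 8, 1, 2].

64/9

Using pₖ = aₖpₖ₋₁ + pₖ₋₂, qₖ = aₖqₖ₋₁ + qₖ₋₂ (with p₋₁=1, p₋₂=0, q₋₁=0, q₋₂=1):
  k=0: a=7, p=7, q=1
  k=1: a=8, p=57, q=8
  k=2: a=1, p=64, q=9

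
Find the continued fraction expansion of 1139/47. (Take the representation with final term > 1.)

[24; 4, 3, 1, 2]

1139 = 24*47 + 11
47 = 4*11 + 3
11 = 3*3 + 2
3 = 1*2 + 1
2 = 2*1 + 0  (stop)
So 1139/47 = [24; 4, 3, 1, 2].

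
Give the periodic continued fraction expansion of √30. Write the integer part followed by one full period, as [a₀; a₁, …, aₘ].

a₀ = ⌊√30⌋ = 5.
With m₀=0, d₀=1 and mₖ₊₁ = dₖaₖ − mₖ, dₖ₊₁ = (n − mₖ₊₁²)/dₖ, aₖ₊₁ = ⌊(a₀+mₖ₊₁)/dₖ₊₁⌋:
  k=1: m=5, d=5, a=2
  k=2: m=5, d=1, a=10
d=1 and a=2a₀=10 at k=2, so the next step gives (m, d) = (5, 5) again — its k=1 value — and the period has length 2.

[5; 2, 10]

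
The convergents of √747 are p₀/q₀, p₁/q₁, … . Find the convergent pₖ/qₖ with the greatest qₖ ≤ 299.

√747 = [27; 3, 54, …] (period length 2).
Convergents:
  p_0/q_0 = 27/1
  p_1/q_1 = 82/3
  p_2/q_2 = 4455/163
  p_3/q_3 = 13447/492
q_2 = 163 ≤ 299 < 492 = q_3, so the answer is 4455/163.

4455/163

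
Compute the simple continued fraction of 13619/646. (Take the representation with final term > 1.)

13619 = 21*646 + 53
646 = 12*53 + 10
53 = 5*10 + 3
10 = 3*3 + 1
3 = 3*1 + 0  (stop)
So 13619/646 = [21; 12, 5, 3, 3].

[21; 12, 5, 3, 3]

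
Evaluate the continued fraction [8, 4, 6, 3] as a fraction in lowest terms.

651/79

Using pₖ = aₖpₖ₋₁ + pₖ₋₂ and qₖ = aₖqₖ₋₁ + qₖ₋₂:
  k=0: a=8, p=8, q=1
  k=1: a=4, p=33, q=4
  k=2: a=6, p=206, q=25
  k=3: a=3, p=651, q=79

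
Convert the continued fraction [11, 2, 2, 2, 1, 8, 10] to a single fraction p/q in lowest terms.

Using pₖ = aₖpₖ₋₁ + pₖ₋₂ and qₖ = aₖqₖ₋₁ + qₖ₋₂:
  k=0: a=11, p=11, q=1
  k=1: a=2, p=23, q=2
  k=2: a=2, p=57, q=5
  k=3: a=2, p=137, q=12
  k=4: a=1, p=194, q=17
  k=5: a=8, p=1689, q=148
  k=6: a=10, p=17084, q=1497

17084/1497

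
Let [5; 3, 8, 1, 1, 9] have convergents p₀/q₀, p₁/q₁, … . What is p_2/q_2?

133/25

Using pₖ = aₖpₖ₋₁ + pₖ₋₂, qₖ = aₖqₖ₋₁ + qₖ₋₂ (with p₋₁=1, p₋₂=0, q₋₁=0, q₋₂=1):
  k=0: a=5, p=5, q=1
  k=1: a=3, p=16, q=3
  k=2: a=8, p=133, q=25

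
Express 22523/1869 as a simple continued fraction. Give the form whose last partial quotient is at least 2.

[12; 19, 1, 2, 15, 2]

22523 = 12·1869 + 95
1869 = 19·95 + 64
95 = 1·64 + 31
64 = 2·31 + 2
31 = 15·2 + 1
2 = 2·1 + 0  (stop)
So 22523/1869 = [12; 19, 1, 2, 15, 2].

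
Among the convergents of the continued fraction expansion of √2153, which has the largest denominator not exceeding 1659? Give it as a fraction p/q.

43106/929

√2153 = [46; 2, 2, 92, …] (period length 3).
Convergents:
  p_0/q_0 = 46/1
  p_1/q_1 = 93/2
  p_2/q_2 = 232/5
  p_3/q_3 = 21437/462
  p_4/q_4 = 43106/929
  p_5/q_5 = 107649/2320
q_4 = 929 ≤ 1659 < 2320 = q_5, so the answer is 43106/929.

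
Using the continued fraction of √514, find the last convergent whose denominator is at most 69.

√514 = [22; 1, 2, 22, 2, 1, 44, …] (period length 6).
Convergents:
  p_0/q_0 = 22/1
  p_1/q_1 = 23/1
  p_2/q_2 = 68/3
  p_3/q_3 = 1519/67
  p_4/q_4 = 3106/137
q_3 = 67 ≤ 69 < 137 = q_4, so the answer is 1519/67.

1519/67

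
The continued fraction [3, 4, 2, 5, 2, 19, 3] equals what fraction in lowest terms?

Fold from the inside: start with 3/1.
  19 + 1/3 = 58/3
  2 + 3/58 = 119/58
  5 + 58/119 = 653/119
  2 + 119/653 = 1425/653
  4 + 653/1425 = 6353/1425
  3 + 1425/6353 = 20484/6353

20484/6353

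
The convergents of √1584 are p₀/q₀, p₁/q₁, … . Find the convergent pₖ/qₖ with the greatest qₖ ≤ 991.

15880/399

√1584 = [39; 1, 3, 1, 78, …] (period length 4).
Convergents:
  p_0/q_0 = 39/1
  p_1/q_1 = 40/1
  p_2/q_2 = 159/4
  p_3/q_3 = 199/5
  p_4/q_4 = 15681/394
  p_5/q_5 = 15880/399
  p_6/q_6 = 63321/1591
q_5 = 399 ≤ 991 < 1591 = q_6, so the answer is 15880/399.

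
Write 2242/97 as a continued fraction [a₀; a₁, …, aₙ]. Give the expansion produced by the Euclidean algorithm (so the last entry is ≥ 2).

2242 = 23*97 + 11
97 = 8*11 + 9
11 = 1*9 + 2
9 = 4*2 + 1
2 = 2*1 + 0  (stop)
So 2242/97 = [23; 8, 1, 4, 2].

[23; 8, 1, 4, 2]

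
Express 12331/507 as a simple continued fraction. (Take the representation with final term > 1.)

12331 = 24·507 + 163
507 = 3·163 + 18
163 = 9·18 + 1
18 = 18·1 + 0  (stop)
So 12331/507 = [24; 3, 9, 18].

[24; 3, 9, 18]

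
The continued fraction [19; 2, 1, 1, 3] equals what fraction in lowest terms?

Fold from the inside: start with 3/1.
  1 + 1/3 = 4/3
  1 + 3/4 = 7/4
  2 + 4/7 = 18/7
  19 + 7/18 = 349/18

349/18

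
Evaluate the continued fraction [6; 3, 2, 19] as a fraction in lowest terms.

855/136

Using pₖ = aₖpₖ₋₁ + pₖ₋₂ and qₖ = aₖqₖ₋₁ + qₖ₋₂:
  k=0: a=6, p=6, q=1
  k=1: a=3, p=19, q=3
  k=2: a=2, p=44, q=7
  k=3: a=19, p=855, q=136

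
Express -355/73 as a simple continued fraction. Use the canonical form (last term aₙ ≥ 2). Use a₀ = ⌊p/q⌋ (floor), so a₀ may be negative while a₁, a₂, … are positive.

-355 = -5×73 + 10
73 = 7×10 + 3
10 = 3×3 + 1
3 = 3×1 + 0  (stop)
So -355/73 = [-5; 7, 3, 3].

[-5; 7, 3, 3]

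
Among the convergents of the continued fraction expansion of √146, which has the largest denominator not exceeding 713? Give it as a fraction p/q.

√146 = [12; 12, 24, …] (period length 2).
Convergents:
  p_0/q_0 = 12/1
  p_1/q_1 = 145/12
  p_2/q_2 = 3492/289
  p_3/q_3 = 42049/3480
q_2 = 289 ≤ 713 < 3480 = q_3, so the answer is 3492/289.

3492/289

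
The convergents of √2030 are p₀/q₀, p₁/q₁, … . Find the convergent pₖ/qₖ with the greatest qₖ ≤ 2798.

√2030 = [45; 18, 90, …] (period length 2).
Convergents:
  p_0/q_0 = 45/1
  p_1/q_1 = 811/18
  p_2/q_2 = 73035/1621
  p_3/q_3 = 1315441/29196
q_2 = 1621 ≤ 2798 < 29196 = q_3, so the answer is 73035/1621.

73035/1621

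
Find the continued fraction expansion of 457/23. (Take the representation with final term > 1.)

457 = 19*23 + 20
23 = 1*20 + 3
20 = 6*3 + 2
3 = 1*2 + 1
2 = 2*1 + 0  (stop)
So 457/23 = [19; 1, 6, 1, 2].

[19; 1, 6, 1, 2]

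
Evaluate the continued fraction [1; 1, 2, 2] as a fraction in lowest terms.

12/7

Fold from the inside: start with 2/1.
  2 + 1/2 = 5/2
  1 + 2/5 = 7/5
  1 + 5/7 = 12/7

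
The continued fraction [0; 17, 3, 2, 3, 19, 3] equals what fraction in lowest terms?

Fold from the inside: start with 3/1.
  19 + 1/3 = 58/3
  3 + 3/58 = 177/58
  2 + 58/177 = 412/177
  3 + 177/412 = 1413/412
  17 + 412/1413 = 24433/1413
  0 + 1413/24433 = 1413/24433

1413/24433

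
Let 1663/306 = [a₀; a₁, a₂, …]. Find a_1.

1663 = 5·306 + 133   →  a_0 = 5
306 = 2·133 + 40   →  a_1 = 2

2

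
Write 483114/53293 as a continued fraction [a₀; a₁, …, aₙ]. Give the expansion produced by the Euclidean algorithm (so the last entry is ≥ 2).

483114 = 9*53293 + 3477
53293 = 15*3477 + 1138
3477 = 3*1138 + 63
1138 = 18*63 + 4
63 = 15*4 + 3
4 = 1*3 + 1
3 = 3*1 + 0  (stop)
So 483114/53293 = [9; 15, 3, 18, 15, 1, 3].

[9; 15, 3, 18, 15, 1, 3]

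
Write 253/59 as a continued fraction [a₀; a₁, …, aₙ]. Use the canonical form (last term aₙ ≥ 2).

253 = 4*59 + 17
59 = 3*17 + 8
17 = 2*8 + 1
8 = 8*1 + 0  (stop)
So 253/59 = [4; 3, 2, 8].

[4; 3, 2, 8]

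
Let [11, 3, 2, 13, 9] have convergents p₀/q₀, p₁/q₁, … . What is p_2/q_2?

Using pₖ = aₖpₖ₋₁ + pₖ₋₂, qₖ = aₖqₖ₋₁ + qₖ₋₂ (with p₋₁=1, p₋₂=0, q₋₁=0, q₋₂=1):
  k=0: a=11, p=11, q=1
  k=1: a=3, p=34, q=3
  k=2: a=2, p=79, q=7

79/7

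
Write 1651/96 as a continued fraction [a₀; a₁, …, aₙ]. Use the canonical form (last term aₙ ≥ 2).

[17; 5, 19]

1651 = 17·96 + 19
96 = 5·19 + 1
19 = 19·1 + 0  (stop)
So 1651/96 = [17; 5, 19].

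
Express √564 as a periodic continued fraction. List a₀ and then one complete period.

[23; 1, 2, 1, 46]

a₀ = ⌊√564⌋ = 23.
With m₀=0, d₀=1 and mₖ₊₁ = dₖaₖ − mₖ, dₖ₊₁ = (n − mₖ₊₁²)/dₖ, aₖ₊₁ = ⌊(a₀+mₖ₊₁)/dₖ₊₁⌋:
  k=1: m=23, d=35, a=1
  k=2: m=12, d=12, a=2
  k=3: m=12, d=35, a=1
  k=4: m=23, d=1, a=46
d=1 and a=2a₀=46 at k=4, so the next step gives (m, d) = (23, 35) again — its k=1 value — and the period has length 4.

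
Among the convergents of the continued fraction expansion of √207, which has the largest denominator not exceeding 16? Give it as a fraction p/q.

187/13

√207 = [14; 2, 1, 1, 2, 1, 1, 2, 28, …] (period length 8).
Convergents:
  p_0/q_0 = 14/1
  p_1/q_1 = 29/2
  p_2/q_2 = 43/3
  p_3/q_3 = 72/5
  p_4/q_4 = 187/13
  p_5/q_5 = 259/18
q_4 = 13 ≤ 16 < 18 = q_5, so the answer is 187/13.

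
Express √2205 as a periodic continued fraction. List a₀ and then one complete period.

a₀ = ⌊√2205⌋ = 46.
With m₀=0, d₀=1 and mₖ₊₁ = dₖaₖ − mₖ, dₖ₊₁ = (n − mₖ₊₁²)/dₖ, aₖ₊₁ = ⌊(a₀+mₖ₊₁)/dₖ₊₁⌋:
  k=1: m=46, d=89, a=1
  k=2: m=43, d=4, a=22
  k=3: m=45, d=45, a=2
  k=4: m=45, d=4, a=22
  k=5: m=43, d=89, a=1
  k=6: m=46, d=1, a=92
d=1 and a=2a₀=92 at k=6, so the next step gives (m, d) = (46, 89) again — its k=1 value — and the period has length 6.

[46; 1, 22, 2, 22, 1, 92]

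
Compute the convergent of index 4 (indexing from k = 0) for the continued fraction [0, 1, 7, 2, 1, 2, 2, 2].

22/25

Using pₖ = aₖpₖ₋₁ + pₖ₋₂, qₖ = aₖqₖ₋₁ + qₖ₋₂ (with p₋₁=1, p₋₂=0, q₋₁=0, q₋₂=1):
  k=0: a=0, p=0, q=1
  k=1: a=1, p=1, q=1
  k=2: a=7, p=7, q=8
  k=3: a=2, p=15, q=17
  k=4: a=1, p=22, q=25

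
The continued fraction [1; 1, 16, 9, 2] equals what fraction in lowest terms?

631/325

Using pₖ = aₖpₖ₋₁ + pₖ₋₂ and qₖ = aₖqₖ₋₁ + qₖ₋₂:
  k=0: a=1, p=1, q=1
  k=1: a=1, p=2, q=1
  k=2: a=16, p=33, q=17
  k=3: a=9, p=299, q=154
  k=4: a=2, p=631, q=325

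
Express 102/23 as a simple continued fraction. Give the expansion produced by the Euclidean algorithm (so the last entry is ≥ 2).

[4; 2, 3, 3]

102 = 4×23 + 10
23 = 2×10 + 3
10 = 3×3 + 1
3 = 3×1 + 0  (stop)
So 102/23 = [4; 2, 3, 3].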